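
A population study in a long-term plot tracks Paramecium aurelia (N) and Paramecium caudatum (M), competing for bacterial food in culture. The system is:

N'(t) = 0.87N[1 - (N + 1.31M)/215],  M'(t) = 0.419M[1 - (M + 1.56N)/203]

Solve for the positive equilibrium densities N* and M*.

Setting both brackets to zero gives the nullclines N + 1.31M = 215 and 1.56N + M = 203.
Substituting M = 203 - 1.56N into the first: N(1 - 1.31·1.56) = 215 - 1.31·203.
So N* = -50.9/-1.04 = 48.8, and then M* = 203 - 1.56·48.8 = 127.

N* ≈ 48.8, M* ≈ 127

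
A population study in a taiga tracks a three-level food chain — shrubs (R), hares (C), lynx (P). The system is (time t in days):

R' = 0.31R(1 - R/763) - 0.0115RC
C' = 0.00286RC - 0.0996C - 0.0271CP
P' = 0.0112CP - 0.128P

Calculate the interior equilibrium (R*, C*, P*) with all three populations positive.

R* ≈ 440, C* ≈ 11.4, P* ≈ 42.7

From dP/dt = 0: 0.0112C* = 0.128, so C* = 11.4.
From dR/dt = 0: 0.31(1 - R*/763) = 0.0115·11.4, giving R* = 763·(1 - 0.424) = 440.
From dC/dt = 0: 0.00286·440 - 0.0996 = 0.0271P*, so P* = 1.16/0.0271 = 42.7.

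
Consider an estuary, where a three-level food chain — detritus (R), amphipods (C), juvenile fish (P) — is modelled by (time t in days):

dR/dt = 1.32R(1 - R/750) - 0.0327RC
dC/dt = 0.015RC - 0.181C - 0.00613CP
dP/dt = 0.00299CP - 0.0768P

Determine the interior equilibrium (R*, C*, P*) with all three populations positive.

From dP/dt = 0: 0.00299C* = 0.0768, so C* = 25.7.
From dR/dt = 0: 1.32(1 - R*/750) = 0.0327·25.7, giving R* = 750·(1 - 0.636) = 273.
From dC/dt = 0: 0.015·273 - 0.181 = 0.00613P*, so P* = 3.91/0.00613 = 638.

R* ≈ 273, C* ≈ 25.7, P* ≈ 638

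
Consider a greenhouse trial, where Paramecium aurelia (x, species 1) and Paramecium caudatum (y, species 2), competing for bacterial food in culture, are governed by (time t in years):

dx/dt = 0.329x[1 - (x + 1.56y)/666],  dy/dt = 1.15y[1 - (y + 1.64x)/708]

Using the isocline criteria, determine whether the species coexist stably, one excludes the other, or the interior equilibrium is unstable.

unstable coexistence (outcome depends on initial conditions)

Compare the nullcline intercepts: K1/α12 = 666/1.56 = 427 < K2 = 708; K2/α21 = 708/1.64 = 432 < K1 = 666.
Since both are reversed, neither can invade when rare; the interior point is a saddle.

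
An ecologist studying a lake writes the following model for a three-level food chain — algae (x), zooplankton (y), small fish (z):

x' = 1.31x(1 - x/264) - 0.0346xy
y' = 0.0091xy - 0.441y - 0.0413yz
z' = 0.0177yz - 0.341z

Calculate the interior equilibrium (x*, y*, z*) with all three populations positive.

From dz/dt = 0: 0.0177y* = 0.341, so y* = 19.3.
From dx/dt = 0: 1.31(1 - x*/264) = 0.0346·19.3, giving x* = 264·(1 - 0.509) = 130.
From dy/dt = 0: 0.0091·130 - 0.441 = 0.0413z*, so z* = 0.739/0.0413 = 17.9.

x* ≈ 130, y* ≈ 19.3, z* ≈ 17.9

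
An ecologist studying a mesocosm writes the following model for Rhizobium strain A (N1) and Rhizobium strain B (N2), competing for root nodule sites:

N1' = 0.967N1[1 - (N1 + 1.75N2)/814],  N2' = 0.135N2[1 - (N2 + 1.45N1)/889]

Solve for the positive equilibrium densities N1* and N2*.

Setting both brackets to zero gives the nullclines N1 + 1.75N2 = 814 and 1.45N1 + N2 = 889.
Substituting N2 = 889 - 1.45N1 into the first: N1(1 - 1.75·1.45) = 814 - 1.75·889.
So N1* = -742/-1.54 = 482, and then N2* = 889 - 1.45·482 = 189.

N1* ≈ 482, N2* ≈ 189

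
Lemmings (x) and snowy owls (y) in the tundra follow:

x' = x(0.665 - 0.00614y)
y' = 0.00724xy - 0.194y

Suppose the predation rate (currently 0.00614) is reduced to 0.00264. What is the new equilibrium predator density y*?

y* ≈ 252

At the interior fixed point, setting dx/dt = 0 with x > 0 fixes y* = (prey growth rate)/(xy coefficient) — independent of the other coefficients.
With the change, y* = 0.665/0.00264 = 252; it rises from 108.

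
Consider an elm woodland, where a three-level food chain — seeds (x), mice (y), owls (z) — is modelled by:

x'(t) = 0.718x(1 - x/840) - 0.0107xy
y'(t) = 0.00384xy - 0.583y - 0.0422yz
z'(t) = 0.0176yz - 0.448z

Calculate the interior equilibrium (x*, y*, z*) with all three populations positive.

From dz/dt = 0: 0.0176y* = 0.448, so y* = 25.5.
From dx/dt = 0: 0.718(1 - x*/840) = 0.0107·25.5, giving x* = 840·(1 - 0.379) = 521.
From dy/dt = 0: 0.00384·521 - 0.583 = 0.0422z*, so z* = 1.42/0.0422 = 33.6.

x* ≈ 521, y* ≈ 25.5, z* ≈ 33.6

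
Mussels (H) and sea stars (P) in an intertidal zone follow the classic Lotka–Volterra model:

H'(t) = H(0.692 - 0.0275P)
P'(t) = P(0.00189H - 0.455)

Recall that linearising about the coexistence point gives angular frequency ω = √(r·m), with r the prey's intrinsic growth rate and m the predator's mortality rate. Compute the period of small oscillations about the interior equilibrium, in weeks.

T ≈ 11.2 weeks

Here r = 0.692 and m = 0.455, so r·m = 0.315.
ω = √0.315 = 0.561 per week, hence T = 2π/ω ≈ 11.2 weeks.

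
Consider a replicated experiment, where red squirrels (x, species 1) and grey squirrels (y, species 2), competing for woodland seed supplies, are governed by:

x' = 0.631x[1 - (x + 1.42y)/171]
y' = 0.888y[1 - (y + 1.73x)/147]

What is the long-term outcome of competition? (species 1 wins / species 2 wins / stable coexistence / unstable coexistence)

unstable coexistence (outcome depends on initial conditions)

Compare the nullcline intercepts: K1/α12 = 171/1.42 = 120 < K2 = 147; K2/α21 = 147/1.73 = 85 < K1 = 171.
Since both are reversed, neither can invade when rare; the interior point is a saddle.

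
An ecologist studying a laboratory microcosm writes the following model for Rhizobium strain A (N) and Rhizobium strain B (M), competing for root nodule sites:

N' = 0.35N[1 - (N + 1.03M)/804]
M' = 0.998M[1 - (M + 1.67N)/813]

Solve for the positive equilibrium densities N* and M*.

N* ≈ 46.4, M* ≈ 736

Setting both brackets to zero gives the nullclines N + 1.03M = 804 and 1.67N + M = 813.
Substituting M = 813 - 1.67N into the first: N(1 - 1.03·1.67) = 804 - 1.03·813.
So N* = -33.4/-0.72 = 46.4, and then M* = 813 - 1.67·46.4 = 736.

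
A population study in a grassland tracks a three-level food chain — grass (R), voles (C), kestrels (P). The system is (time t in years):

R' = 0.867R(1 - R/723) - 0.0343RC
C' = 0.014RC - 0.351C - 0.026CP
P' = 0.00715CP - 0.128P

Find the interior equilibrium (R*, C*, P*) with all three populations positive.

R* ≈ 211, C* ≈ 17.9, P* ≈ 100

From dP/dt = 0: 0.00715C* = 0.128, so C* = 17.9.
From dR/dt = 0: 0.867(1 - R*/723) = 0.0343·17.9, giving R* = 723·(1 - 0.708) = 211.
From dC/dt = 0: 0.014·211 - 0.351 = 0.026P*, so P* = 2.6/0.026 = 100.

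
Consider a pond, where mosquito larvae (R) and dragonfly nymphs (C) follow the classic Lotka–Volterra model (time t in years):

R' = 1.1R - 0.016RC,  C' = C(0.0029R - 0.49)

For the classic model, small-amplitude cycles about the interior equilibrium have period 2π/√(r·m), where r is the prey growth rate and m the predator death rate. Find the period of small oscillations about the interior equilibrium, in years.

Here r = 1.1 and m = 0.49, so r·m = 0.539.
ω = √0.539 = 0.734 per year, hence T = 2π/ω ≈ 8.56 years.

T ≈ 8.56 years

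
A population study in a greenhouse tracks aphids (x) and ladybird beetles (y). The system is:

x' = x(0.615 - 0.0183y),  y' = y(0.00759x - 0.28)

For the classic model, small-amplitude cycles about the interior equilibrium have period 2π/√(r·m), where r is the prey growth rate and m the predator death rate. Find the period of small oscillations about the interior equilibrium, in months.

Here r = 0.615 and m = 0.28, so r·m = 0.172.
ω = √0.172 = 0.415 per month, hence T = 2π/ω ≈ 15.1 months.

T ≈ 15.1 months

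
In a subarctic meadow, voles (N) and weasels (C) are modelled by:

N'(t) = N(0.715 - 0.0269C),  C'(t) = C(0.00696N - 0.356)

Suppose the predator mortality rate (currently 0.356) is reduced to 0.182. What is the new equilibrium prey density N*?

N* ≈ 26.1

At the interior fixed point, setting dC/dt = 0 with C > 0 fixes N* = (predator death rate)/(NC coefficient) — independent of the other coefficients.
With the change, N* = 0.182/0.00696 = 26.1; it falls from 51.1.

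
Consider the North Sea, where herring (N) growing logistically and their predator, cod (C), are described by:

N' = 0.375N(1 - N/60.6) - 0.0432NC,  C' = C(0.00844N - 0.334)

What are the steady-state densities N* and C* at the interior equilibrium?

N* ≈ 39.6, C* ≈ 3.01

From dC/dt = 0 with C > 0: 0.00844N* = 0.334, so N* = 39.6.
Substitute into dN/dt = 0: 0.375(1 - 39.6/60.6) = 0.0432C*.
The bracket is 0.347, giving C* = 0.13/0.0432 = 3.01.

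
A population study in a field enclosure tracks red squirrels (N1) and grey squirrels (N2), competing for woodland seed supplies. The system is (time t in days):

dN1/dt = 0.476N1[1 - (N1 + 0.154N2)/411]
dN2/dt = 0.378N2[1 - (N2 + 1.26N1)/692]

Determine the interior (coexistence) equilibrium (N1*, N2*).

N1* ≈ 378, N2* ≈ 216

Setting both brackets to zero gives the nullclines N1 + 0.154N2 = 411 and 1.26N1 + N2 = 692.
Substituting N2 = 692 - 1.26N1 into the first: N1(1 - 0.154·1.26) = 411 - 0.154·692.
So N1* = 304/0.806 = 378, and then N2* = 692 - 1.26·378 = 216.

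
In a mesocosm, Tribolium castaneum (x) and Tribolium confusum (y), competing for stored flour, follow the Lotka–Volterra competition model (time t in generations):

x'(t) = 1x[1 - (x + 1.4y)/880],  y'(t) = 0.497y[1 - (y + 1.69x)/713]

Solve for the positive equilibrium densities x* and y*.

x* ≈ 86.5, y* ≈ 567

Setting both brackets to zero gives the nullclines x + 1.4y = 880 and 1.69x + y = 713.
Substituting y = 713 - 1.69x into the first: x(1 - 1.4·1.69) = 880 - 1.4·713.
So x* = -118/-1.37 = 86.5, and then y* = 713 - 1.69·86.5 = 567.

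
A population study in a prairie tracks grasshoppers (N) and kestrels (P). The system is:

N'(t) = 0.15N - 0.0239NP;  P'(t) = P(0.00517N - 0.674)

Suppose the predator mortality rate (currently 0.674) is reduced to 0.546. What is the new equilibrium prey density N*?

N* ≈ 106

At the interior fixed point, setting dP/dt = 0 with P > 0 fixes N* = (predator death rate)/(NP coefficient) — independent of the other coefficients.
With the change, N* = 0.546/0.00517 = 106; it falls from 130.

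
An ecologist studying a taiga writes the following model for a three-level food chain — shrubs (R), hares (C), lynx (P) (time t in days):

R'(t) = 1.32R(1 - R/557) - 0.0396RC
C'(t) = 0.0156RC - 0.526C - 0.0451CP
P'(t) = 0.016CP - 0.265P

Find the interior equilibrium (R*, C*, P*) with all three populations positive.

From dP/dt = 0: 0.016C* = 0.265, so C* = 16.6.
From dR/dt = 0: 1.32(1 - R*/557) = 0.0396·16.6, giving R* = 557·(1 - 0.497) = 280.
From dC/dt = 0: 0.0156·280 - 0.526 = 0.0451P*, so P* = 3.85/0.0451 = 85.3.

R* ≈ 280, C* ≈ 16.6, P* ≈ 85.3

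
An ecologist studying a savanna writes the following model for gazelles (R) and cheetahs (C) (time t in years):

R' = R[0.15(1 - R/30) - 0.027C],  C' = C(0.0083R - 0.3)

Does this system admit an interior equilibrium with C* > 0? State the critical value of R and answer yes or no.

Threshold R = 36.1; K < 36.1, so no, the predator goes extinct.

The predator equation gives dC/dt > 0 only when R > 0.3/0.0083 = 36.1.
Without the predator, R → K = 30. Since 30 < 36.1, the predator cannot invade.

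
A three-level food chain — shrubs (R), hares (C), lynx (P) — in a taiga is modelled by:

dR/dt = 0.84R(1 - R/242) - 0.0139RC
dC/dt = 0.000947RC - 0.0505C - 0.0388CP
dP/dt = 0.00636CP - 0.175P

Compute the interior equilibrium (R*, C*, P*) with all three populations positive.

R* ≈ 132, C* ≈ 27.5, P* ≈ 1.92

From dP/dt = 0: 0.00636C* = 0.175, so C* = 27.5.
From dR/dt = 0: 0.84(1 - R*/242) = 0.0139·27.5, giving R* = 242·(1 - 0.455) = 132.
From dC/dt = 0: 0.000947·132 - 0.0505 = 0.0388P*, so P* = 0.0743/0.0388 = 1.92.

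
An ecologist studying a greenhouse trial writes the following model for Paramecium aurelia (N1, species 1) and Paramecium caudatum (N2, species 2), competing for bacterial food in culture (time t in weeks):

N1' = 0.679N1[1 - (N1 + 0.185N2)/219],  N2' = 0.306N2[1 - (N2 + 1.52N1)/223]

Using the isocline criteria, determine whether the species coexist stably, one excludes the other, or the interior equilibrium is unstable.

species 1 excludes species 2

Compare the nullcline intercepts: K1/α12 = 219/0.185 = 1180 > K2 = 223; K2/α21 = 223/1.52 = 147 < K1 = 219.
Since the inequalities point opposite ways, species 1 can invade but species 2 cannot.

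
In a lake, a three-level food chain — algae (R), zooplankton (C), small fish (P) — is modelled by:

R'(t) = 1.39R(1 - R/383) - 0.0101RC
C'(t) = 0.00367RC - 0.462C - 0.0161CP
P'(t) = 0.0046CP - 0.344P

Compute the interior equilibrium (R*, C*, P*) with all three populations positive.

From dP/dt = 0: 0.0046C* = 0.344, so C* = 74.8.
From dR/dt = 0: 1.39(1 - R*/383) = 0.0101·74.8, giving R* = 383·(1 - 0.543) = 175.
From dC/dt = 0: 0.00367·175 - 0.462 = 0.0161P*, so P* = 0.18/0.0161 = 11.2.

R* ≈ 175, C* ≈ 74.8, P* ≈ 11.2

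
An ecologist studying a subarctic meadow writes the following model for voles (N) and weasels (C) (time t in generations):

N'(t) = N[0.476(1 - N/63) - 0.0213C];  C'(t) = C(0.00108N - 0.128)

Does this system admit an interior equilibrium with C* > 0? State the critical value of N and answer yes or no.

The predator equation gives dC/dt > 0 only when N > 0.128/0.00108 = 119.
Without the predator, N → K = 63. Since 63 < 119, the predator cannot invade.

Threshold N = 119; K < 119, so no, the predator goes extinct.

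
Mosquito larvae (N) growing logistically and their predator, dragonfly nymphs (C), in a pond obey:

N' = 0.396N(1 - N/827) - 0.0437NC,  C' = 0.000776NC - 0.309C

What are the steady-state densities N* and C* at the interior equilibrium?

From dC/dt = 0 with C > 0: 0.000776N* = 0.309, so N* = 398.
Substitute into dN/dt = 0: 0.396(1 - 398/827) = 0.0437C*.
The bracket is 0.519, giving C* = 0.205/0.0437 = 4.7.

N* ≈ 398, C* ≈ 4.7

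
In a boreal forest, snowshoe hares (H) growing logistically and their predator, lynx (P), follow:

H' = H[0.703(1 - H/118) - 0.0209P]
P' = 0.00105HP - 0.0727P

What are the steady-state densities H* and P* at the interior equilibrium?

H* ≈ 69.2, P* ≈ 13.9

From dP/dt = 0 with P > 0: 0.00105H* = 0.0727, so H* = 69.2.
Substitute into dH/dt = 0: 0.703(1 - 69.2/118) = 0.0209P*.
The bracket is 0.413, giving P* = 0.291/0.0209 = 13.9.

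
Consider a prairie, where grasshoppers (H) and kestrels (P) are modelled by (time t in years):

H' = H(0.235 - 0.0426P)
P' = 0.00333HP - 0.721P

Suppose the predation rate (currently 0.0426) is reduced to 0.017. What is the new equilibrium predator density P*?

P* ≈ 13.8

At the interior fixed point, setting dH/dt = 0 with H > 0 fixes P* = (prey growth rate)/(HP coefficient) — independent of the other coefficients.
With the change, P* = 0.235/0.017 = 13.8; it rises from 5.52.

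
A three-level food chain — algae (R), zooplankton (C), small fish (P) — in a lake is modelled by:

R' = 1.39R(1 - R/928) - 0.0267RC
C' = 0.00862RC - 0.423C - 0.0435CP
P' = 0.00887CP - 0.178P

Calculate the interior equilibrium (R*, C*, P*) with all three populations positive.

R* ≈ 570, C* ≈ 20.1, P* ≈ 103

From dP/dt = 0: 0.00887C* = 0.178, so C* = 20.1.
From dR/dt = 0: 1.39(1 - R*/928) = 0.0267·20.1, giving R* = 928·(1 - 0.385) = 570.
From dC/dt = 0: 0.00862·570 - 0.423 = 0.0435P*, so P* = 4.49/0.0435 = 103.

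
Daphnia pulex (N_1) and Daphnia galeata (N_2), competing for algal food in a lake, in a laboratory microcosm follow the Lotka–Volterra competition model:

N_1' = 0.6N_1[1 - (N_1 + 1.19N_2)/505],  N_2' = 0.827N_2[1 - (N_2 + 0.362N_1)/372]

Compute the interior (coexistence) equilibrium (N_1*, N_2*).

N_1* ≈ 109, N_2* ≈ 332

Setting both brackets to zero gives the nullclines N_1 + 1.19N_2 = 505 and 0.362N_1 + N_2 = 372.
Substituting N_2 = 372 - 0.362N_1 into the first: N_1(1 - 1.19·0.362) = 505 - 1.19·372.
So N_1* = 62.3/0.569 = 109, and then N_2* = 372 - 0.362·109 = 332.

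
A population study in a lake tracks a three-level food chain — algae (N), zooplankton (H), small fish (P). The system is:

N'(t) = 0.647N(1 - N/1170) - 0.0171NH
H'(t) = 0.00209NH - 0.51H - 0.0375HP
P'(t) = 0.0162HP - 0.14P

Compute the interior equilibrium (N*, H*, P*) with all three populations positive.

N* ≈ 903, H* ≈ 8.64, P* ≈ 36.7

From dP/dt = 0: 0.0162H* = 0.14, so H* = 8.64.
From dN/dt = 0: 0.647(1 - N*/1170) = 0.0171·8.64, giving N* = 1170·(1 - 0.228) = 903.
From dH/dt = 0: 0.00209·903 - 0.51 = 0.0375P*, so P* = 1.38/0.0375 = 36.7.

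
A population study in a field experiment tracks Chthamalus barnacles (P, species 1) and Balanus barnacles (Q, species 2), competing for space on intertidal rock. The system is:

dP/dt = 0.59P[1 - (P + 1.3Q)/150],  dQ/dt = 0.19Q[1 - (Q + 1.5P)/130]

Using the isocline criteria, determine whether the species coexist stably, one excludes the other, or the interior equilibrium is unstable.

unstable coexistence (outcome depends on initial conditions)

Compare the nullcline intercepts: K1/α12 = 150/1.3 = 115 < K2 = 130; K2/α21 = 130/1.5 = 86.7 < K1 = 150.
Since both are reversed, neither can invade when rare; the interior point is a saddle.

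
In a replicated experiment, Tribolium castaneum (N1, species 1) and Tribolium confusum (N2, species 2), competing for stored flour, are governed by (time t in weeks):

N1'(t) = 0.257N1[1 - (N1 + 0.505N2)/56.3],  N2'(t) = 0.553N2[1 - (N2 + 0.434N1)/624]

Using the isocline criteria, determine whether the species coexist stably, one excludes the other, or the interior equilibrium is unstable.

Compare the nullcline intercepts: K1/α12 = 56.3/0.505 = 111 < K2 = 624; K2/α21 = 624/0.434 = 1440 > K1 = 56.3.
Since the inequalities point opposite ways, species 2 can invade but species 1 cannot.

species 2 excludes species 1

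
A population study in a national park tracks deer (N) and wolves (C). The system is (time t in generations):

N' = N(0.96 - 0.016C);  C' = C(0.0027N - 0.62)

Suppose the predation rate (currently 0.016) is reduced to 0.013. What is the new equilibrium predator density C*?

At the interior fixed point, setting dN/dt = 0 with N > 0 fixes C* = (prey growth rate)/(NC coefficient) — independent of the other coefficients.
With the change, C* = 0.96/0.013 = 73.8; it rises from 60.

C* ≈ 73.8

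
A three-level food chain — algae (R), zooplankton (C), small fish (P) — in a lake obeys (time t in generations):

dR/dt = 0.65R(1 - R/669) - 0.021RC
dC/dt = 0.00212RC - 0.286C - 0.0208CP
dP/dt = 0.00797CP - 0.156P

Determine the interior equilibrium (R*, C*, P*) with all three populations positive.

From dP/dt = 0: 0.00797C* = 0.156, so C* = 19.6.
From dR/dt = 0: 0.65(1 - R*/669) = 0.021·19.6, giving R* = 669·(1 - 0.632) = 246.
From dC/dt = 0: 0.00212·246 - 0.286 = 0.0208P*, so P* = 0.235/0.0208 = 11.3.

R* ≈ 246, C* ≈ 19.6, P* ≈ 11.3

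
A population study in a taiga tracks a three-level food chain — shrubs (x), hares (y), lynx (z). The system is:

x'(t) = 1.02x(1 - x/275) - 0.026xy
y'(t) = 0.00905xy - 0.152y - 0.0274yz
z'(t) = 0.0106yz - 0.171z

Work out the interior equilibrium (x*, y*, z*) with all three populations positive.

From dz/dt = 0: 0.0106y* = 0.171, so y* = 16.1.
From dx/dt = 0: 1.02(1 - x*/275) = 0.026·16.1, giving x* = 275·(1 - 0.411) = 162.
From dy/dt = 0: 0.00905·162 - 0.152 = 0.0274z*, so z* = 1.31/0.0274 = 47.9.

x* ≈ 162, y* ≈ 16.1, z* ≈ 47.9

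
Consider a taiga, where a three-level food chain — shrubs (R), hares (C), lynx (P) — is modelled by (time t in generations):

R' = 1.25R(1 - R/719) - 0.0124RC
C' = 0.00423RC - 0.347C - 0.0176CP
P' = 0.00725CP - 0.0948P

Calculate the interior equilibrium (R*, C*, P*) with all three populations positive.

From dP/dt = 0: 0.00725C* = 0.0948, so C* = 13.1.
From dR/dt = 0: 1.25(1 - R*/719) = 0.0124·13.1, giving R* = 719·(1 - 0.13) = 626.
From dC/dt = 0: 0.00423·626 - 0.347 = 0.0176P*, so P* = 2.3/0.0176 = 131.

R* ≈ 626, C* ≈ 13.1, P* ≈ 131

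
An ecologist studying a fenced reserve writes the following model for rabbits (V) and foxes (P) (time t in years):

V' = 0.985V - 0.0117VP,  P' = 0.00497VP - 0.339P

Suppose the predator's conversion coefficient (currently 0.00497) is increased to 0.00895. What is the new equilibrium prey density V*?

V* ≈ 37.9

At the interior fixed point, setting dP/dt = 0 with P > 0 fixes V* = (predator death rate)/(VP coefficient) — independent of the other coefficients.
With the change, V* = 0.339/0.00895 = 37.9; it falls from 68.2.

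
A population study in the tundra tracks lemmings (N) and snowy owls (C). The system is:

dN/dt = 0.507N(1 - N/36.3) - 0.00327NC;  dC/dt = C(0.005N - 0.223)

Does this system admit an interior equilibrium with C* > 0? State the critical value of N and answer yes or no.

Threshold N = 44.6; K < 44.6, so no, the predator goes extinct.

The predator equation gives dC/dt > 0 only when N > 0.223/0.005 = 44.6.
Without the predator, N → K = 36.3. Since 36.3 < 44.6, the predator cannot invade.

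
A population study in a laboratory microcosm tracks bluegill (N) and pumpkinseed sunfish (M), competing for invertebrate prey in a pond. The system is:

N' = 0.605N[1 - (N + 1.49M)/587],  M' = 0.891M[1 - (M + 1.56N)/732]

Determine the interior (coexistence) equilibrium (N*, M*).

Setting both brackets to zero gives the nullclines N + 1.49M = 587 and 1.56N + M = 732.
Substituting M = 732 - 1.56N into the first: N(1 - 1.49·1.56) = 587 - 1.49·732.
So N* = -504/-1.32 = 380, and then M* = 732 - 1.56·380 = 139.

N* ≈ 380, M* ≈ 139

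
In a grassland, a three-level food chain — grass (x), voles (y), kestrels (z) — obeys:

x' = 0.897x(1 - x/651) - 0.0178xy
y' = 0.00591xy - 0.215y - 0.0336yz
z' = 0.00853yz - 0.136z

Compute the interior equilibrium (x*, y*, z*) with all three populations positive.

From dz/dt = 0: 0.00853y* = 0.136, so y* = 15.9.
From dx/dt = 0: 0.897(1 - x*/651) = 0.0178·15.9, giving x* = 651·(1 - 0.316) = 445.
From dy/dt = 0: 0.00591·445 - 0.215 = 0.0336z*, so z* = 2.42/0.0336 = 71.9.

x* ≈ 445, y* ≈ 15.9, z* ≈ 71.9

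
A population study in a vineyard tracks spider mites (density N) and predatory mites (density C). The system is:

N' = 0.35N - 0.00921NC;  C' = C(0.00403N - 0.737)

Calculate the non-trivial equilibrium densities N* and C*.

N* ≈ 183, C* ≈ 38

Set dC/dt = 0 with C > 0: 0.00403N - 0.737 = 0, so N* = 0.737/0.00403 = 183.
Set dN/dt = 0 with N > 0: 0.35 - 0.00921C = 0, so C* = 0.35/0.00921 = 38.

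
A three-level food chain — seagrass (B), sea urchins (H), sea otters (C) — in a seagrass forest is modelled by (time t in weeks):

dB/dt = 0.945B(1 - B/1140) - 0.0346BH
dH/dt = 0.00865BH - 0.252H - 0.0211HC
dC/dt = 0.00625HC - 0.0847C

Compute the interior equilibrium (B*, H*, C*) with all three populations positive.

From dC/dt = 0: 0.00625H* = 0.0847, so H* = 13.6.
From dB/dt = 0: 0.945(1 - B*/1140) = 0.0346·13.6, giving B* = 1140·(1 - 0.496) = 574.
From dH/dt = 0: 0.00865·574 - 0.252 = 0.0211C*, so C* = 4.72/0.0211 = 224.

B* ≈ 574, H* ≈ 13.6, C* ≈ 224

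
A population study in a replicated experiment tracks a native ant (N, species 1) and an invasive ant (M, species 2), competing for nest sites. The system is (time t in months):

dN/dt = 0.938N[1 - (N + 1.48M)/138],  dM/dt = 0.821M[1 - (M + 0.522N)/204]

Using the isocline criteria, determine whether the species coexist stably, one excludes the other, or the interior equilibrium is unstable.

Compare the nullcline intercepts: K1/α12 = 138/1.48 = 93.2 < K2 = 204; K2/α21 = 204/0.522 = 391 > K1 = 138.
Since the inequalities point opposite ways, species 2 can invade but species 1 cannot.

species 2 excludes species 1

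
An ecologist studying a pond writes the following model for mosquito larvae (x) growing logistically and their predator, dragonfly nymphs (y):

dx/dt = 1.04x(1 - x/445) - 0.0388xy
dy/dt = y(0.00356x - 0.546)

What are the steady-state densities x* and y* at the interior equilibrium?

From dy/dt = 0 with y > 0: 0.00356x* = 0.546, so x* = 153.
Substitute into dx/dt = 0: 1.04(1 - 153/445) = 0.0388y*.
The bracket is 0.655, giving y* = 0.682/0.0388 = 17.6.

x* ≈ 153, y* ≈ 17.6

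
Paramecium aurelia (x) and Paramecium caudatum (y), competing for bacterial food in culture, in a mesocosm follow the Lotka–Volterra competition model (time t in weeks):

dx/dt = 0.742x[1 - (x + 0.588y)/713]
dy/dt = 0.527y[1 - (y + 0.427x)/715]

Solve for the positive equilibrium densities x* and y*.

Setting both brackets to zero gives the nullclines x + 0.588y = 713 and 0.427x + y = 715.
Substituting y = 715 - 0.427x into the first: x(1 - 0.588·0.427) = 713 - 0.588·715.
So x* = 293/0.749 = 391, and then y* = 715 - 0.427·391 = 548.

x* ≈ 391, y* ≈ 548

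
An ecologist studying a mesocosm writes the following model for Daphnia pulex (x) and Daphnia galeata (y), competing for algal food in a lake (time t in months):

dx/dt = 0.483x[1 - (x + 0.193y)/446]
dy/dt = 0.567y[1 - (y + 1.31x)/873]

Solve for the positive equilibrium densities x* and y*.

Setting both brackets to zero gives the nullclines x + 0.193y = 446 and 1.31x + y = 873.
Substituting y = 873 - 1.31x into the first: x(1 - 0.193·1.31) = 446 - 0.193·873.
So x* = 278/0.747 = 371, and then y* = 873 - 1.31·371 = 386.

x* ≈ 371, y* ≈ 386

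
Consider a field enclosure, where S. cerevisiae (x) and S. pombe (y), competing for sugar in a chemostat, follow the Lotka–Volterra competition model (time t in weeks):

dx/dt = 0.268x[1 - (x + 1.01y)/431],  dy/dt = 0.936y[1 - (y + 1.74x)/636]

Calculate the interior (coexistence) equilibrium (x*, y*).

x* ≈ 279, y* ≈ 150

Setting both brackets to zero gives the nullclines x + 1.01y = 431 and 1.74x + y = 636.
Substituting y = 636 - 1.74x into the first: x(1 - 1.01·1.74) = 431 - 1.01·636.
So x* = -211/-0.757 = 279, and then y* = 636 - 1.74·279 = 150.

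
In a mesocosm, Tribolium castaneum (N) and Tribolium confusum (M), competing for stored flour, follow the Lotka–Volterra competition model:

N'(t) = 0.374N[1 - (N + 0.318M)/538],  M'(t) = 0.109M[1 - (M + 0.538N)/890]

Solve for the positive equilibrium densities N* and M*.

Setting both brackets to zero gives the nullclines N + 0.318M = 538 and 0.538N + M = 890.
Substituting M = 890 - 0.538N into the first: N(1 - 0.318·0.538) = 538 - 0.318·890.
So N* = 255/0.829 = 308, and then M* = 890 - 0.538·308 = 725.

N* ≈ 308, M* ≈ 725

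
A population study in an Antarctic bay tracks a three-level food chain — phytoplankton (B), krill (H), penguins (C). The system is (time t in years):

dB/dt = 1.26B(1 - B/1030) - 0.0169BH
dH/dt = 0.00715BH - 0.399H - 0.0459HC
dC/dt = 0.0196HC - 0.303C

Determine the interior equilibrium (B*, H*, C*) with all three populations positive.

From dC/dt = 0: 0.0196H* = 0.303, so H* = 15.5.
From dB/dt = 0: 1.26(1 - B*/1030) = 0.0169·15.5, giving B* = 1030·(1 - 0.207) = 816.
From dH/dt = 0: 0.00715·816 - 0.399 = 0.0459C*, so C* = 5.44/0.0459 = 118.

B* ≈ 816, H* ≈ 15.5, C* ≈ 118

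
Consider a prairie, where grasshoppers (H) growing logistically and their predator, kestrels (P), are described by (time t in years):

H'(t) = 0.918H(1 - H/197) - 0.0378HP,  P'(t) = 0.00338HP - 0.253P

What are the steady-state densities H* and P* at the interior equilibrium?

From dP/dt = 0 with P > 0: 0.00338H* = 0.253, so H* = 74.9.
Substitute into dH/dt = 0: 0.918(1 - 74.9/197) = 0.0378P*.
The bracket is 0.62, giving P* = 0.569/0.0378 = 15.1.

H* ≈ 74.9, P* ≈ 15.1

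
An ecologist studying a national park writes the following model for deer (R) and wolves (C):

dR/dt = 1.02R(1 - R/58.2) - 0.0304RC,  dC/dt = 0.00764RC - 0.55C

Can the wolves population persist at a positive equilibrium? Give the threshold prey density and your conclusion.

Threshold R = 72; K < 72, so no, the predator goes extinct.

The predator equation gives dC/dt > 0 only when R > 0.55/0.00764 = 72.
Without the predator, R → K = 58.2. Since 58.2 < 72, the predator cannot invade.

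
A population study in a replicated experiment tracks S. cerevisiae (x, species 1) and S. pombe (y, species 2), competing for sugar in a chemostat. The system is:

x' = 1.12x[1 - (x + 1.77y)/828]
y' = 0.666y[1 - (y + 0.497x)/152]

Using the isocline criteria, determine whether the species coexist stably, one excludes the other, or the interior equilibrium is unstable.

Compare the nullcline intercepts: K1/α12 = 828/1.77 = 468 > K2 = 152; K2/α21 = 152/0.497 = 306 < K1 = 828.
Since the inequalities point opposite ways, species 1 can invade but species 2 cannot.

species 1 excludes species 2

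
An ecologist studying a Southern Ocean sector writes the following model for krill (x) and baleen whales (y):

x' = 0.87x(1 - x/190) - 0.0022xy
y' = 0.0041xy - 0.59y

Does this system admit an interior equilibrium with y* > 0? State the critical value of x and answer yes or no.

The predator equation gives dy/dt > 0 only when x > 0.59/0.0041 = 144.
Without the predator, x → K = 190. Since 190 > 144, the predator can invade and persist.

Threshold x = 144; K > 144, so yes, the predator persists.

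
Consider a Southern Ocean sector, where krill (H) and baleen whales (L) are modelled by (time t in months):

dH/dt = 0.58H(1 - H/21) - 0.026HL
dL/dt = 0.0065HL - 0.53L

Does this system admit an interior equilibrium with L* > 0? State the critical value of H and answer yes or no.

Threshold H = 81.5; K < 81.5, so no, the predator goes extinct.

The predator equation gives dL/dt > 0 only when H > 0.53/0.0065 = 81.5.
Without the predator, H → K = 21. Since 21 < 81.5, the predator cannot invade.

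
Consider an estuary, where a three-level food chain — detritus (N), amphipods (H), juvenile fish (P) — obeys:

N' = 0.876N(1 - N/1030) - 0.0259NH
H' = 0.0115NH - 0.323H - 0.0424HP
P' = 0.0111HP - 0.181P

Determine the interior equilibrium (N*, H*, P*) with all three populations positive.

N* ≈ 533, H* ≈ 16.3, P* ≈ 137

From dP/dt = 0: 0.0111H* = 0.181, so H* = 16.3.
From dN/dt = 0: 0.876(1 - N*/1030) = 0.0259·16.3, giving N* = 1030·(1 - 0.482) = 533.
From dH/dt = 0: 0.0115·533 - 0.323 = 0.0424P*, so P* = 5.81/0.0424 = 137.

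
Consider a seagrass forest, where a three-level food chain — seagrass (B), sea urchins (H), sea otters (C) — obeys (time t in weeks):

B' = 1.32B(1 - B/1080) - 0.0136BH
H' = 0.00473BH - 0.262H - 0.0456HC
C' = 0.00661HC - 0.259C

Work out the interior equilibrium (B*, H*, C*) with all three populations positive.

B* ≈ 644, H* ≈ 39.2, C* ≈ 61.1

From dC/dt = 0: 0.00661H* = 0.259, so H* = 39.2.
From dB/dt = 0: 1.32(1 - B*/1080) = 0.0136·39.2, giving B* = 1080·(1 - 0.404) = 644.
From dH/dt = 0: 0.00473·644 - 0.262 = 0.0456C*, so C* = 2.78/0.0456 = 61.1.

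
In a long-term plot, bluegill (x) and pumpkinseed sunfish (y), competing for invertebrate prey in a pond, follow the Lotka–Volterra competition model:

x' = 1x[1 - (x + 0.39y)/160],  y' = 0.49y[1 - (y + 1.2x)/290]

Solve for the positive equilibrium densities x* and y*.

x* ≈ 88.2, y* ≈ 184

Setting both brackets to zero gives the nullclines x + 0.39y = 160 and 1.2x + y = 290.
Substituting y = 290 - 1.2x into the first: x(1 - 0.39·1.2) = 160 - 0.39·290.
So x* = 46.9/0.532 = 88.2, and then y* = 290 - 1.2·88.2 = 184.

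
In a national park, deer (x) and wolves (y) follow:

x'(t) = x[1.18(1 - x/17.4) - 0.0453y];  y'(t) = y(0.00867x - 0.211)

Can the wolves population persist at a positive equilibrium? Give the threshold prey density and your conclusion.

The predator equation gives dy/dt > 0 only when x > 0.211/0.00867 = 24.3.
Without the predator, x → K = 17.4. Since 17.4 < 24.3, the predator cannot invade.

Threshold x = 24.3; K < 24.3, so no, the predator goes extinct.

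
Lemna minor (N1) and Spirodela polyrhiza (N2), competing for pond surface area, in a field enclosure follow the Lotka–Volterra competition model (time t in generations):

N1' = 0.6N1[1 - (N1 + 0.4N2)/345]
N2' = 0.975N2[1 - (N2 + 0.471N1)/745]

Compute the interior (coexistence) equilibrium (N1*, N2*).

N1* ≈ 57.9, N2* ≈ 718

Setting both brackets to zero gives the nullclines N1 + 0.4N2 = 345 and 0.471N1 + N2 = 745.
Substituting N2 = 745 - 0.471N1 into the first: N1(1 - 0.4·0.471) = 345 - 0.4·745.
So N1* = 47/0.812 = 57.9, and then N2* = 745 - 0.471·57.9 = 718.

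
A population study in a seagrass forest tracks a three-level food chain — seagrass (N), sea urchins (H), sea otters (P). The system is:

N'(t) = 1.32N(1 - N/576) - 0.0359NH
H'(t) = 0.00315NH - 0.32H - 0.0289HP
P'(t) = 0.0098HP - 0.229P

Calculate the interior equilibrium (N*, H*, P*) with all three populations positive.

From dP/dt = 0: 0.0098H* = 0.229, so H* = 23.4.
From dN/dt = 0: 1.32(1 - N*/576) = 0.0359·23.4, giving N* = 576·(1 - 0.636) = 210.
From dH/dt = 0: 0.00315·210 - 0.32 = 0.0289P*, so P* = 0.341/0.0289 = 11.8.

N* ≈ 210, H* ≈ 23.4, P* ≈ 11.8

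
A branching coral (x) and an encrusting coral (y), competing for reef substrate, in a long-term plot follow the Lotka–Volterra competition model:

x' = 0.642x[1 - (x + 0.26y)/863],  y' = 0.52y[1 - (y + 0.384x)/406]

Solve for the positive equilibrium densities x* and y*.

x* ≈ 841, y* ≈ 82.9

Setting both brackets to zero gives the nullclines x + 0.26y = 863 and 0.384x + y = 406.
Substituting y = 406 - 0.384x into the first: x(1 - 0.26·0.384) = 863 - 0.26·406.
So x* = 757/0.9 = 841, and then y* = 406 - 0.384·841 = 82.9.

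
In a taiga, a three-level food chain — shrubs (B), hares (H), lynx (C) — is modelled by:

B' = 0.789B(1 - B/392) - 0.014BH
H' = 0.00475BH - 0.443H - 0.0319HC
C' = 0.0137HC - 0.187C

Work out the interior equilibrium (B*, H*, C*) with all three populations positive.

B* ≈ 297, H* ≈ 13.6, C* ≈ 30.3

From dC/dt = 0: 0.0137H* = 0.187, so H* = 13.6.
From dB/dt = 0: 0.789(1 - B*/392) = 0.014·13.6, giving B* = 392·(1 - 0.242) = 297.
From dH/dt = 0: 0.00475·297 - 0.443 = 0.0319C*, so C* = 0.968/0.0319 = 30.3.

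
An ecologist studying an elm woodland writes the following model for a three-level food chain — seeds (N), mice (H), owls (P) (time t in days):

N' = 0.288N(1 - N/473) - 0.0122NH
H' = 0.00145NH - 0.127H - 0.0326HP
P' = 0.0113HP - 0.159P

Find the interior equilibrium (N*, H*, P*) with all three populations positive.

N* ≈ 191, H* ≈ 14.1, P* ≈ 4.6

From dP/dt = 0: 0.0113H* = 0.159, so H* = 14.1.
From dN/dt = 0: 0.288(1 - N*/473) = 0.0122·14.1, giving N* = 473·(1 - 0.596) = 191.
From dH/dt = 0: 0.00145·191 - 0.127 = 0.0326P*, so P* = 0.15/0.0326 = 4.6.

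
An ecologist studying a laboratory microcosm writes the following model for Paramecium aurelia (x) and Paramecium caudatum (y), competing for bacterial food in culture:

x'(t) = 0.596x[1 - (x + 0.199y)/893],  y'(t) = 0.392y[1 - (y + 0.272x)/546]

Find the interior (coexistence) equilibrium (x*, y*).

Setting both brackets to zero gives the nullclines x + 0.199y = 893 and 0.272x + y = 546.
Substituting y = 546 - 0.272x into the first: x(1 - 0.199·0.272) = 893 - 0.199·546.
So x* = 784/0.946 = 829, and then y* = 546 - 0.272·829 = 320.

x* ≈ 829, y* ≈ 320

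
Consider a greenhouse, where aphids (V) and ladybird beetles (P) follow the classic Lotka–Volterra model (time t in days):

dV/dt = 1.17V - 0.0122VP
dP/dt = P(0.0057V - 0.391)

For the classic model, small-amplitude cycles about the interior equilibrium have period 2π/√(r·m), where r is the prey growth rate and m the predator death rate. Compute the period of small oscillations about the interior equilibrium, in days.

T ≈ 9.29 days

Here r = 1.17 and m = 0.391, so r·m = 0.457.
ω = √0.457 = 0.676 per day, hence T = 2π/ω ≈ 9.29 days.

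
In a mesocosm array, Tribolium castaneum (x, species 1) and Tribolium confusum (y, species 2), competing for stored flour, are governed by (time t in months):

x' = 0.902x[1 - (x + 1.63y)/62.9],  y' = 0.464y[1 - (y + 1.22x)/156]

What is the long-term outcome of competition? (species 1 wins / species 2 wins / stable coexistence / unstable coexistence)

species 2 excludes species 1

Compare the nullcline intercepts: K1/α12 = 62.9/1.63 = 38.6 < K2 = 156; K2/α21 = 156/1.22 = 128 > K1 = 62.9.
Since the inequalities point opposite ways, species 2 can invade but species 1 cannot.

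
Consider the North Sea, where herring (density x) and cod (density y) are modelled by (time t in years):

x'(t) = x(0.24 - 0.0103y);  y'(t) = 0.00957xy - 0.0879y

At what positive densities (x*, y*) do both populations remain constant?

Set dy/dt = 0 with y > 0: 0.00957x - 0.0879 = 0, so x* = 0.0879/0.00957 = 9.18.
Set dx/dt = 0 with x > 0: 0.24 - 0.0103y = 0, so y* = 0.24/0.0103 = 23.3.

x* ≈ 9.18, y* ≈ 23.3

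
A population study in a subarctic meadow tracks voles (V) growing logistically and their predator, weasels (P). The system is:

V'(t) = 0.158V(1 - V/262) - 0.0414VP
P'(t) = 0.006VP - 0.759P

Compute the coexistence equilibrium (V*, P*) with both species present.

From dP/dt = 0 with P > 0: 0.006V* = 0.759, so V* = 126.
Substitute into dV/dt = 0: 0.158(1 - 126/262) = 0.0414P*.
The bracket is 0.517, giving P* = 0.0817/0.0414 = 1.97.

V* ≈ 126, P* ≈ 1.97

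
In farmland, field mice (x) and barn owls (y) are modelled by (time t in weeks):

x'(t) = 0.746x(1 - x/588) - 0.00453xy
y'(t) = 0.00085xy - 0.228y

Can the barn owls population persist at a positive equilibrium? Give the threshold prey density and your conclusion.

Threshold x = 268; K > 268, so yes, the predator persists.

The predator equation gives dy/dt > 0 only when x > 0.228/0.00085 = 268.
Without the predator, x → K = 588. Since 588 > 268, the predator can invade and persist.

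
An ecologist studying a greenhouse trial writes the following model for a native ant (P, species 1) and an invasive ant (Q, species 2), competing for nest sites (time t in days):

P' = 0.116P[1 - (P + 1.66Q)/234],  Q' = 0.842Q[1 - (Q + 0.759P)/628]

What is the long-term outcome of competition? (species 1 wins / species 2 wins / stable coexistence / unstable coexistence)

species 2 excludes species 1

Compare the nullcline intercepts: K1/α12 = 234/1.66 = 141 < K2 = 628; K2/α21 = 628/0.759 = 827 > K1 = 234.
Since the inequalities point opposite ways, species 2 can invade but species 1 cannot.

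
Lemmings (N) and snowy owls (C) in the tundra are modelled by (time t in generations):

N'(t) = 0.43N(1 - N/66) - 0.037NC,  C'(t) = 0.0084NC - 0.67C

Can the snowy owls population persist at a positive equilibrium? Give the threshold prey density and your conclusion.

Threshold N = 79.8; K < 79.8, so no, the predator goes extinct.

The predator equation gives dC/dt > 0 only when N > 0.67/0.0084 = 79.8.
Without the predator, N → K = 66. Since 66 < 79.8, the predator cannot invade.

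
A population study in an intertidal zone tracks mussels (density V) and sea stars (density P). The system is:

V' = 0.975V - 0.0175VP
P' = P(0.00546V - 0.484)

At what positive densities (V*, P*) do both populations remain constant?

Set dP/dt = 0 with P > 0: 0.00546V - 0.484 = 0, so V* = 0.484/0.00546 = 88.6.
Set dV/dt = 0 with V > 0: 0.975 - 0.0175P = 0, so P* = 0.975/0.0175 = 55.7.

V* ≈ 88.6, P* ≈ 55.7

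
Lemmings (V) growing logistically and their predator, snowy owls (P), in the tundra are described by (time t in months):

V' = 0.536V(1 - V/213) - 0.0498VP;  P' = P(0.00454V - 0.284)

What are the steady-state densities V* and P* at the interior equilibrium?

V* ≈ 62.6, P* ≈ 7.6

From dP/dt = 0 with P > 0: 0.00454V* = 0.284, so V* = 62.6.
Substitute into dV/dt = 0: 0.536(1 - 62.6/213) = 0.0498P*.
The bracket is 0.706, giving P* = 0.379/0.0498 = 7.6.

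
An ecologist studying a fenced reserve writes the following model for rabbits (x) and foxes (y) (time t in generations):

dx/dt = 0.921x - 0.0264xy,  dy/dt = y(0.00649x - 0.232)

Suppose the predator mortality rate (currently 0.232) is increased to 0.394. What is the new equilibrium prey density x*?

At the interior fixed point, setting dy/dt = 0 with y > 0 fixes x* = (predator death rate)/(xy coefficient) — independent of the other coefficients.
With the change, x* = 0.394/0.00649 = 60.7; it rises from 35.7.

x* ≈ 60.7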